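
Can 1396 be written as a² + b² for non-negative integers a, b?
10² + 36² (a=10, b=36)

Factorization: 1396 = 2^2 × 349
By Fermat: n is sum of two squares iff every prime p ≡ 3 (mod 4) appears to even power.
All primes ≡ 3 (mod 4) appear to even power.
Search a = 0, 1, 2, … for 1396 - a² a perfect square: first hit at a = 10: 1396 - 100 = 1296 = 36².
1396 = 10² + 36² = 100 + 1296 ✓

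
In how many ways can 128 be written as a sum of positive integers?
4351078600

p(n) counts ways to write n as a sum of positive integers (order ignored).
Euler's pentagonal recurrence: p(k) = p(k-1) + p(k-2) - p(k-5) - p(k-7) + p(k-12) + p(k-15) - ... (offsets j(3j∓1)/2, signs ++--, p(0)=1, p(<0)=0).
DP table for k = 0..127: p(0)=1, p(1)=1, p(2)=2, p(3)=3, p(4)=5, p(5)=7, p(6)=11, p(7)=15, p(8)=22, p(9)=30, p(10)=42, p(11)=56, p(12)=77, p(13)=101, p(14)=135, p(15)=176, p(16)=231, p(17)=297, p(18)=385, p(19)=490, p(20)=627, p(21)=792, p(22)=1002, p(23)=1255, p(24)=1575, p(25)=1958, p(26)=2436, p(27)=3010, p(28)=3718, p(29)=4565, p(30)=5604, p(31)=6842, p(32)=8349, p(33)=10143, p(34)=12310, p(35)=14883, p(36)=17977, p(37)=21637, p(38)=26015, p(39)=31185, p(40)=37338, p(41)=44583, p(42)=53174, p(43)=63261, p(44)=75175, p(45)=89134, p(46)=105558, p(47)=124754, p(48)=147273, p(49)=173525, p(50)=204226, p(51)=239943, p(52)=281589, p(53)=329931, p(54)=386155, p(55)=451276, p(56)=526823, p(57)=614154, p(58)=715220, p(59)=831820, p(60)=966467, p(61)=1121505, p(62)=1300156, p(63)=1505499, p(64)=1741630, p(65)=2012558, p(66)=2323520, p(67)=2679689, p(68)=3087735, p(69)=3554345, p(70)=4087968, p(71)=4697205, p(72)=5392783, p(73)=6185689, p(74)=7089500, p(75)=8118264, p(76)=9289091, p(77)=10619863, p(78)=12132164, p(79)=13848650, p(80)=15796476, p(81)=18004327, p(82)=20506255, p(83)=23338469, p(84)=26543660, p(85)=30167357, p(86)=34262962, p(87)=38887673, p(88)=44108109, p(89)=49995925, p(90)=56634173, p(91)=64112359, p(92)=72533807, p(93)=82010177, p(94)=92669720, p(95)=104651419, p(96)=118114304, p(97)=133230930, p(98)=150198136, p(99)=169229875, p(100)=190569292, p(101)=214481126, p(102)=241265379, p(103)=271248950, p(104)=304801365, p(105)=342325709, p(106)=384276336, p(107)=431149389, p(108)=483502844, p(109)=541946240, p(110)=607163746, p(111)=679903203, p(112)=761002156, p(113)=851376628, p(114)=952050665, p(115)=1064144451, p(116)=1188908248, p(117)=1327710076, p(118)=1482074143, p(119)=1653668665, p(120)=1844349560, p(121)=2056148051, p(122)=2291320912, p(123)=2552338241, p(124)=2841940500, p(125)=3163127352, p(126)=3519222692, p(127)=3913864295.
Final step: p(128) = p(127) + p(126) - p(123) - p(121) + p(116) + p(113) - p(106) - p(102) + p(93) + p(88) - p(77) - p(71) + p(58) + p(51) - p(36) - p(28) + p(11) + p(2)
= 3913864295 + 3519222692 - 2552338241 - 2056148051 + 1188908248 + 851376628 - 384276336 - 241265379 + 82010177 + 44108109 - 10619863 - 4697205 + 715220 + 239943 - 17977 - 3718 + 56 + 2
= 4351078600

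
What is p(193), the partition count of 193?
2168627105469

p(n) counts ways to write n as a sum of positive integers (order ignored).
Euler's pentagonal recurrence: p(k) = p(k-1) + p(k-2) - p(k-5) - p(k-7) + p(k-12) + p(k-15) - ... (offsets j(3j∓1)/2, signs ++--, p(0)=1, p(<0)=0).
DP table for k = 0..192: p(0)=1, p(1)=1, p(2)=2, p(3)=3, p(4)=5, p(5)=7, p(6)=11, p(7)=15, p(8)=22, p(9)=30, p(10)=42, p(11)=56, p(12)=77, p(13)=101, p(14)=135, p(15)=176, p(16)=231, p(17)=297, p(18)=385, p(19)=490, p(20)=627, p(21)=792, p(22)=1002, p(23)=1255, p(24)=1575, p(25)=1958, p(26)=2436, p(27)=3010, p(28)=3718, p(29)=4565, p(30)=5604, p(31)=6842, p(32)=8349, p(33)=10143, p(34)=12310, p(35)=14883, p(36)=17977, p(37)=21637, p(38)=26015, p(39)=31185, p(40)=37338, p(41)=44583, p(42)=53174, p(43)=63261, p(44)=75175, p(45)=89134, p(46)=105558, p(47)=124754, p(48)=147273, p(49)=173525, p(50)=204226, p(51)=239943, p(52)=281589, p(53)=329931, p(54)=386155, p(55)=451276, p(56)=526823, p(57)=614154, p(58)=715220, p(59)=831820, p(60)=966467, p(61)=1121505, p(62)=1300156, p(63)=1505499, p(64)=1741630, p(65)=2012558, p(66)=2323520, p(67)=2679689, p(68)=3087735, p(69)=3554345, p(70)=4087968, p(71)=4697205, p(72)=5392783, p(73)=6185689, p(74)=7089500, p(75)=8118264, p(76)=9289091, p(77)=10619863, p(78)=12132164, p(79)=13848650, p(80)=15796476, p(81)=18004327, p(82)=20506255, p(83)=23338469, p(84)=26543660, p(85)=30167357, p(86)=34262962, p(87)=38887673, p(88)=44108109, p(89)=49995925, p(90)=56634173, p(91)=64112359, p(92)=72533807, p(93)=82010177, p(94)=92669720, p(95)=104651419, p(96)=118114304, p(97)=133230930, p(98)=150198136, p(99)=169229875, p(100)=190569292, p(101)=214481126, p(102)=241265379, p(103)=271248950, p(104)=304801365, p(105)=342325709, p(106)=384276336, p(107)=431149389, p(108)=483502844, p(109)=541946240, p(110)=607163746, p(111)=679903203, p(112)=761002156, p(113)=851376628, p(114)=952050665, p(115)=1064144451, p(116)=1188908248, p(117)=1327710076, p(118)=1482074143, p(119)=1653668665, p(120)=1844349560, p(121)=2056148051, p(122)=2291320912, p(123)=2552338241, p(124)=2841940500, p(125)=3163127352, p(126)=3519222692, p(127)=3913864295, p(128)=4351078600, p(129)=4835271870, p(130)=5371315400, p(131)=5964539504, p(132)=6620830889, p(133)=7346629512, p(134)=8149040695, p(135)=9035836076, p(136)=10015581680, p(137)=11097645016, p(138)=12292341831, p(139)=13610949895, p(140)=15065878135, p(141)=16670689208, p(142)=18440293320, p(143)=20390982757, p(144)=22540654445, p(145)=24908858009, p(146)=27517052599, p(147)=30388671978, p(148)=33549419497, p(149)=37027355200, p(150)=40853235313, p(151)=45060624582, p(152)=49686288421, p(153)=54770336324, p(154)=60356673280, p(155)=66493182097, p(156)=73232243759, p(157)=80630964769, p(158)=88751778802, p(159)=97662728555, p(160)=107438159466, p(161)=118159068427, p(162)=129913904637, p(163)=142798995930, p(164)=156919475295, p(165)=172389800255, p(166)=189334822579, p(167)=207890420102, p(168)=228204732751, p(169)=250438925115, p(170)=274768617130, p(171)=301384802048, p(172)=330495499613, p(173)=362326859895, p(174)=397125074750, p(175)=435157697830, p(176)=476715857290, p(177)=522115831195, p(178)=571701605655, p(179)=625846753120, p(180)=684957390936, p(181)=749474411781, p(182)=819876908323, p(183)=896684817527, p(184)=980462880430, p(185)=1071823774337, p(186)=1171432692373, p(187)=1280011042268, p(188)=1398341745571, p(189)=1527273599625, p(190)=1667727404093, p(191)=1820701100652, p(192)=1987276856363.
Final step: p(193) = p(192) + p(191) - p(188) - p(186) + p(181) + p(178) - p(171) - p(167) + p(158) + p(153) - p(142) - p(136) + p(123) + p(116) - p(101) - p(93) + p(76) + p(67) - p(48) - p(38) + p(17) + p(6)
= 1987276856363 + 1820701100652 - 1398341745571 - 1171432692373 + 749474411781 + 571701605655 - 301384802048 - 207890420102 + 88751778802 + 54770336324 - 18440293320 - 10015581680 + 2552338241 + 1188908248 - 214481126 - 82010177 + 9289091 + 2679689 - 147273 - 26015 + 297 + 11
= 2168627105469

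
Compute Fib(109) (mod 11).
1

Matrix identity: Q^n = [[F_(n+1), F_n], [F_n, F_(n-1)]] with Q = [[1,1],[1,0]].
n = 109 = 1101101₂. Square-and-multiply, entries mod 11:
Q^1 = [[1,1],[1,0]]
Q^3 = (Q^1)²·Q = [[3,2],[2,1]]
Q^6 = (Q^3)² = [[2,8],[8,5]]
Q^13 = (Q^6)²·Q = [[3,2],[2,1]]
Q^27 = (Q^13)²·Q = [[10,2],[2,8]]
Q^54 = (Q^27)² = [[5,3],[3,2]]
Q^109 = (Q^54)²·Q = [[0,1],[1,10]]
F_109 mod 11 = Q^109[0][1] = 1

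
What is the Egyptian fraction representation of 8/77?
1/10 + 1/257 + 1/197890

Greedy algorithm:
8/77: ceiling(77/8) = 10, use 1/10
3/770: ceiling(770/3) = 257, use 1/257
1/197890: ceiling(197890/1) = 197890, use 1/197890
Result: 8/77 = 1/10 + 1/257 + 1/197890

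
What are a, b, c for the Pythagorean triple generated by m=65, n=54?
(1309, 7020, 7141)

Euclid's formula: a = m² - n², b = 2mn, c = m² + n²
m = 65, n = 54
a = 65² - 54² = 4225 - 2916 = 1309
b = 2 × 65 × 54 = 7020
c = 65² + 54² = 4225 + 2916 = 7141
Verification: 1309² + 7020² = 1713481 + 49280400 = 50993881 = 7141² ✓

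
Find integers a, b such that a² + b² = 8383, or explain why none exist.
Not possible

Factorization: 8383 = 83 × 101
By Fermat: n is sum of two squares iff every prime p ≡ 3 (mod 4) appears to even power.
Prime(s) ≡ 3 (mod 4) with odd exponent: [(83, 1)]
Therefore 8383 cannot be expressed as a² + b².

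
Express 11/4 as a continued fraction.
[2; 1, 3]

Euclidean algorithm steps:
11 = 2 × 4 + 3
4 = 1 × 3 + 1
3 = 3 × 1 + 0
Continued fraction: [2; 1, 3]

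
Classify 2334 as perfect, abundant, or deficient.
abundant

Proper divisors of 2334: sum = 1 + 2 + 3 + 6 + 389 + 778 + 1167 = 2346
Since 2346 > 2334, 2334 is abundant.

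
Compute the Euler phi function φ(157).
156

157 = 157
φ(n) = n × ∏(1 - 1/p) for each prime p dividing n
φ(157) = 157 × (1 - 1/157) = 156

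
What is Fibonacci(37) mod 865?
97

Matrix identity: Q^n = [[F_(n+1), F_n], [F_n, F_(n-1)]] with Q = [[1,1],[1,0]].
n = 37 = 100101₂. Square-and-multiply, entries mod 865:
Q^1 = [[1,1],[1,0]]
Q^2 = (Q^1)² = [[2,1],[1,1]]
Q^4 = (Q^2)² = [[5,3],[3,2]]
Q^9 = (Q^4)²·Q = [[55,34],[34,21]]
Q^18 = (Q^9)² = [[721,854],[854,732]]
Q^37 = (Q^18)²·Q = [[549,97],[97,452]]
F_37 mod 865 = Q^37[0][1] = 97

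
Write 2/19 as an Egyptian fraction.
1/10 + 1/190

Greedy algorithm:
2/19: ceiling(19/2) = 10, use 1/10
1/190: ceiling(190/1) = 190, use 1/190
Result: 2/19 = 1/10 + 1/190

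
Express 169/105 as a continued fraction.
[1; 1, 1, 1, 1, 3, 1, 1, 2]

Euclidean algorithm steps:
169 = 1 × 105 + 64
105 = 1 × 64 + 41
64 = 1 × 41 + 23
41 = 1 × 23 + 18
23 = 1 × 18 + 5
18 = 3 × 5 + 3
5 = 1 × 3 + 2
3 = 1 × 2 + 1
2 = 2 × 1 + 0
Continued fraction: [1; 1, 1, 1, 1, 3, 1, 1, 2]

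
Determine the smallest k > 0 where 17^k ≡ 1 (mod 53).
26

53 is prime, so ord(17) divides φ(53) = 52.
Divisors of 52: 1, 2, 4, 13, 26, 52.
Repeated squaring: 17^1 ≡ 17, 17^2 ≡ 24, 17^4 ≡ 46, 17^8 ≡ 49, 17^16 ≡ 16, 17^32 ≡ 44 (mod 53).
Test 17^d mod 53 for each divisor d in increasing order:
17^1 ≡ 17
17^2 ≡ 24
17^4 ≡ 46
17^13 = 17^8·17^4·17^1 ≡ 52
17^26 = 17^16·17^8·17^2 ≡ 1  ← first divisor giving 1
The order is 26.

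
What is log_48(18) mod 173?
85

Baby-step giant-step with step n = ⌈√173⌉ = 14.
Baby steps 48^j mod 173 (j:value) for j=0..13: 0:1, 1:48, 2:55, 3:45, 4:84, 5:53, 6:122, 7:147, 8:136, 9:127, 10:41, 11:65, 12:6, 13:115.
Giant-step multiplier: 48^(-14) ≡ 48^(172-14) = 48^158 ≡ 54 (mod 173).
Giant steps γ_i = 18·54^i mod 173: γ_0=18, γ_1=107, γ_2=69, γ_3=93, γ_4=5, γ_5=97, γ_6=48 (in table at j=1).
x = i·n + j = 6·14 + 1 = 85.
Check: 48^85 ≡ 18 (mod 173).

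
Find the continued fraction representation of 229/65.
[3; 1, 1, 10, 3]

Euclidean algorithm steps:
229 = 3 × 65 + 34
65 = 1 × 34 + 31
34 = 1 × 31 + 3
31 = 10 × 3 + 1
3 = 3 × 1 + 0
Continued fraction: [3; 1, 1, 10, 3]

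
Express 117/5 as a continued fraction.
[23; 2, 2]

Euclidean algorithm steps:
117 = 23 × 5 + 2
5 = 2 × 2 + 1
2 = 2 × 1 + 0
Continued fraction: [23; 2, 2]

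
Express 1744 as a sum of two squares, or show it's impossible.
12² + 40² (a=12, b=40)

Factorization: 1744 = 2^4 × 109
By Fermat: n is sum of two squares iff every prime p ≡ 3 (mod 4) appears to even power.
All primes ≡ 3 (mod 4) appear to even power.
Search a = 0, 1, 2, … for 1744 - a² a perfect square: first hit at a = 12: 1744 - 144 = 1600 = 40².
1744 = 12² + 40² = 144 + 1600 ✓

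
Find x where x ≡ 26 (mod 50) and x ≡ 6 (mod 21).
426

Using Chinese Remainder Theorem:
M = 50 × 21 = 1050
M1 = 21, M2 = 50
y1 = 21^(-1) mod 50 = 31
y2 = 50^(-1) mod 21 = 8
x = (26×21×31 + 6×50×8) mod 1050 = 426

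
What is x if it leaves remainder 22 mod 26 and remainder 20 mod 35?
230

Using Chinese Remainder Theorem:
M = 26 × 35 = 910
M1 = 35, M2 = 26
y1 = 35^(-1) mod 26 = 3
y2 = 26^(-1) mod 35 = 31
x = (22×35×3 + 20×26×31) mod 910 = 230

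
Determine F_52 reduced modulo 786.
171

Matrix identity: Q^n = [[F_(n+1), F_n], [F_n, F_(n-1)]] with Q = [[1,1],[1,0]].
n = 52 = 110100₂. Square-and-multiply, entries mod 786:
Q^1 = [[1,1],[1,0]]
Q^3 = (Q^1)²·Q = [[3,2],[2,1]]
Q^6 = (Q^3)² = [[13,8],[8,5]]
Q^13 = (Q^6)²·Q = [[377,233],[233,144]]
Q^26 = (Q^13)² = [[704,349],[349,355]]
Q^52 = (Q^26)² = [[407,171],[171,236]]
F_52 mod 786 = Q^52[0][1] = 171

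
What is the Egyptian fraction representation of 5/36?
1/8 + 1/72

Greedy algorithm:
5/36: ceiling(36/5) = 8, use 1/8
1/72: ceiling(72/1) = 72, use 1/72
Result: 5/36 = 1/8 + 1/72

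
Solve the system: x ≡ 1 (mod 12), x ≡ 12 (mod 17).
97

Using Chinese Remainder Theorem:
M = 12 × 17 = 204
M1 = 17, M2 = 12
y1 = 17^(-1) mod 12 = 5
y2 = 12^(-1) mod 17 = 10
x = (1×17×5 + 12×12×10) mod 204 = 97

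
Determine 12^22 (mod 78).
66

Repeated squaring. Binary of 22 = 10110.
12^1 ≡ 12 (mod 78); 12^2 ≡ 66 (mod 78); 12^4 ≡ 66 (mod 78); 12^8 ≡ 66 (mod 78); 12^16 ≡ 66 (mod 78)
12^22 = 12^2 × 12^4 × 12^16 ≡ 66 (mod 78)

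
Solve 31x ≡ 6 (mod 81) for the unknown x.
x ≡ 42 (mod 81)

gcd(31, 81) = 1, which divides 6, so solutions exist.
Find 31^(-1) mod 81 by the extended Euclidean algorithm:
81 = 2 × 31 + 19  ⟹  19 = (1)·81 + (-2)·31
31 = 1 × 19 + 12  ⟹  12 = (-1)·81 + (3)·31
19 = 1 × 12 + 7  ⟹  7 = (2)·81 + (-5)·31
12 = 1 × 7 + 5  ⟹  5 = (-3)·81 + (8)·31
7 = 1 × 5 + 2  ⟹  2 = (5)·81 + (-13)·31
5 = 2 × 2 + 1  ⟹  1 = (-13)·81 + (34)·31
So (34)·31 ≡ 1 (mod 81), i.e. 31^(-1) ≡ 34 (mod 81).
x ≡ 34 × 6 = 204 ≡ 42 (mod 81).
Check: 31 × 42 = 1302 ≡ 6 (mod 81).
Unique solution: x ≡ 42 (mod 81)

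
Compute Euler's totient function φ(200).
80

200 = 2^3 × 5^2
φ(n) = n × ∏(1 - 1/p) for each prime p dividing n
φ(200) = 200 × (1 - 1/2) × (1 - 1/5) = 80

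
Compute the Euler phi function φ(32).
16

32 = 2^5
φ(n) = n × ∏(1 - 1/p) for each prime p dividing n
φ(32) = 32 × (1 - 1/2) = 16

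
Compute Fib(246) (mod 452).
324

Matrix identity: Q^n = [[F_(n+1), F_n], [F_n, F_(n-1)]] with Q = [[1,1],[1,0]].
n = 246 = 11110110₂. Square-and-multiply, entries mod 452:
Q^1 = [[1,1],[1,0]]
Q^3 = (Q^1)²·Q = [[3,2],[2,1]]
Q^7 = (Q^3)²·Q = [[21,13],[13,8]]
Q^15 = (Q^7)²·Q = [[83,158],[158,377]]
Q^30 = (Q^15)² = [[213,360],[360,305]]
Q^61 = (Q^30)²·Q = [[301,45],[45,256]]
Q^123 = (Q^61)²·Q = [[171,418],[418,205]]
Q^246 = (Q^123)² = [[113,324],[324,241]]
F_246 mod 452 = Q^246[0][1] = 324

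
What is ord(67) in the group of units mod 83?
82

83 is prime, so ord(67) divides φ(83) = 82.
Divisors of 82: 1, 2, 41, 82.
Repeated squaring: 67^1 ≡ 67, 67^2 ≡ 7, 67^4 ≡ 49, 67^8 ≡ 77, 67^16 ≡ 36, 67^32 ≡ 51, 67^64 ≡ 28 (mod 83).
Test 67^d mod 83 for each divisor d in increasing order:
67^1 ≡ 67
67^2 ≡ 7
67^41 = 67^32·67^8·67^1 ≡ 82
67^82 = 67^64·67^16·67^2 ≡ 1  ← first divisor giving 1
The order is 82.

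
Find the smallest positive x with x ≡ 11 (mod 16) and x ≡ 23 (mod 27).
347

Using Chinese Remainder Theorem:
M = 16 × 27 = 432
M1 = 27, M2 = 16
y1 = 27^(-1) mod 16 = 3
y2 = 16^(-1) mod 27 = 22
x = (11×27×3 + 23×16×22) mod 432 = 347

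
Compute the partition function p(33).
10143

p(n) counts ways to write n as a sum of positive integers (order ignored).
Euler's pentagonal recurrence: p(k) = p(k-1) + p(k-2) - p(k-5) - p(k-7) + p(k-12) + p(k-15) - ... (offsets j(3j∓1)/2, signs ++--, p(0)=1, p(<0)=0).
DP table for k = 0..32: p(0)=1, p(1)=1, p(2)=2, p(3)=3, p(4)=5, p(5)=7, p(6)=11, p(7)=15, p(8)=22, p(9)=30, p(10)=42, p(11)=56, p(12)=77, p(13)=101, p(14)=135, p(15)=176, p(16)=231, p(17)=297, p(18)=385, p(19)=490, p(20)=627, p(21)=792, p(22)=1002, p(23)=1255, p(24)=1575, p(25)=1958, p(26)=2436, p(27)=3010, p(28)=3718, p(29)=4565, p(30)=5604, p(31)=6842, p(32)=8349.
Final step: p(33) = p(32) + p(31) - p(28) - p(26) + p(21) + p(18) - p(11) - p(7)
= 8349 + 6842 - 3718 - 2436 + 792 + 385 - 56 - 15
= 10143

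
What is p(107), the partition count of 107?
431149389

p(n) counts ways to write n as a sum of positive integers (order ignored).
Euler's pentagonal recurrence: p(k) = p(k-1) + p(k-2) - p(k-5) - p(k-7) + p(k-12) + p(k-15) - ... (offsets j(3j∓1)/2, signs ++--, p(0)=1, p(<0)=0).
DP table for k = 0..106: p(0)=1, p(1)=1, p(2)=2, p(3)=3, p(4)=5, p(5)=7, p(6)=11, p(7)=15, p(8)=22, p(9)=30, p(10)=42, p(11)=56, p(12)=77, p(13)=101, p(14)=135, p(15)=176, p(16)=231, p(17)=297, p(18)=385, p(19)=490, p(20)=627, p(21)=792, p(22)=1002, p(23)=1255, p(24)=1575, p(25)=1958, p(26)=2436, p(27)=3010, p(28)=3718, p(29)=4565, p(30)=5604, p(31)=6842, p(32)=8349, p(33)=10143, p(34)=12310, p(35)=14883, p(36)=17977, p(37)=21637, p(38)=26015, p(39)=31185, p(40)=37338, p(41)=44583, p(42)=53174, p(43)=63261, p(44)=75175, p(45)=89134, p(46)=105558, p(47)=124754, p(48)=147273, p(49)=173525, p(50)=204226, p(51)=239943, p(52)=281589, p(53)=329931, p(54)=386155, p(55)=451276, p(56)=526823, p(57)=614154, p(58)=715220, p(59)=831820, p(60)=966467, p(61)=1121505, p(62)=1300156, p(63)=1505499, p(64)=1741630, p(65)=2012558, p(66)=2323520, p(67)=2679689, p(68)=3087735, p(69)=3554345, p(70)=4087968, p(71)=4697205, p(72)=5392783, p(73)=6185689, p(74)=7089500, p(75)=8118264, p(76)=9289091, p(77)=10619863, p(78)=12132164, p(79)=13848650, p(80)=15796476, p(81)=18004327, p(82)=20506255, p(83)=23338469, p(84)=26543660, p(85)=30167357, p(86)=34262962, p(87)=38887673, p(88)=44108109, p(89)=49995925, p(90)=56634173, p(91)=64112359, p(92)=72533807, p(93)=82010177, p(94)=92669720, p(95)=104651419, p(96)=118114304, p(97)=133230930, p(98)=150198136, p(99)=169229875, p(100)=190569292, p(101)=214481126, p(102)=241265379, p(103)=271248950, p(104)=304801365, p(105)=342325709, p(106)=384276336.
Final step: p(107) = p(106) + p(105) - p(102) - p(100) + p(95) + p(92) - p(85) - p(81) + p(72) + p(67) - p(56) - p(50) + p(37) + p(30) - p(15) - p(7)
= 384276336 + 342325709 - 241265379 - 190569292 + 104651419 + 72533807 - 30167357 - 18004327 + 5392783 + 2679689 - 526823 - 204226 + 21637 + 5604 - 176 - 15
= 431149389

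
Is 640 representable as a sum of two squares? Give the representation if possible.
8² + 24² (a=8, b=24)

Factorization: 640 = 2^7 × 5
By Fermat: n is sum of two squares iff every prime p ≡ 3 (mod 4) appears to even power.
All primes ≡ 3 (mod 4) appear to even power.
Search a = 0, 1, 2, … for 640 - a² a perfect square: first hit at a = 8: 640 - 64 = 576 = 24².
640 = 8² + 24² = 64 + 576 ✓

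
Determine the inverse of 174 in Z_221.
47

gcd(174, 221) = 1, so the inverse exists.
Extended Euclidean algorithm on (221, 174):
221 = 1 × 174 + 47  ⟹  47 = (1)·221 + (-1)·174
174 = 3 × 47 + 33  ⟹  33 = (-3)·221 + (4)·174
47 = 1 × 33 + 14  ⟹  14 = (4)·221 + (-5)·174
33 = 2 × 14 + 5  ⟹  5 = (-11)·221 + (14)·174
14 = 2 × 5 + 4  ⟹  4 = (26)·221 + (-33)·174
5 = 1 × 4 + 1  ⟹  1 = (-37)·221 + (47)·174
So (47)·174 ≡ 1 (mod 221), i.e. 174^(-1) ≡ 47 (mod 221).
Check: 174 × 47 = 8178 ≡ 1 (mod 221)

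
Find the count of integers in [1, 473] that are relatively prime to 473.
420

473 = 11 × 43
φ(n) = n × ∏(1 - 1/p) for each prime p dividing n
φ(473) = 473 × (1 - 1/11) × (1 - 1/43) = 420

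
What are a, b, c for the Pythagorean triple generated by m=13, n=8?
(105, 208, 233)

Euclid's formula: a = m² - n², b = 2mn, c = m² + n²
m = 13, n = 8
a = 13² - 8² = 169 - 64 = 105
b = 2 × 13 × 8 = 208
c = 13² + 8² = 169 + 64 = 233
Verification: 105² + 208² = 11025 + 43264 = 54289 = 233² ✓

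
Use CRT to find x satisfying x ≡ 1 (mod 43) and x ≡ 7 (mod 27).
1033

Using Chinese Remainder Theorem:
M = 43 × 27 = 1161
M1 = 27, M2 = 43
y1 = 27^(-1) mod 43 = 8
y2 = 43^(-1) mod 27 = 22
x = (1×27×8 + 7×43×22) mod 1161 = 1033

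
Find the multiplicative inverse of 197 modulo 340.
233

gcd(197, 340) = 1, so the inverse exists.
Extended Euclidean algorithm on (340, 197):
340 = 1 × 197 + 143  ⟹  143 = (1)·340 + (-1)·197
197 = 1 × 143 + 54  ⟹  54 = (-1)·340 + (2)·197
143 = 2 × 54 + 35  ⟹  35 = (3)·340 + (-5)·197
54 = 1 × 35 + 19  ⟹  19 = (-4)·340 + (7)·197
35 = 1 × 19 + 16  ⟹  16 = (7)·340 + (-12)·197
19 = 1 × 16 + 3  ⟹  3 = (-11)·340 + (19)·197
16 = 5 × 3 + 1  ⟹  1 = (62)·340 + (-107)·197
So (-107)·197 ≡ 1 (mod 340), i.e. 197^(-1) ≡ -107 ≡ 233 (mod 340).
Check: 197 × 233 = 45901 ≡ 1 (mod 340)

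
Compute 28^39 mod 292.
240

Repeated squaring. Binary of 39 = 100111.
28^1 ≡ 28 (mod 292); 28^2 ≡ 200 (mod 292); 28^4 ≡ 288 (mod 292); 28^8 ≡ 16 (mod 292); 28^16 ≡ 256 (mod 292); 28^32 ≡ 128 (mod 292)
28^39 = 28^1 × 28^2 × 28^4 × 28^32 ≡ 240 (mod 292)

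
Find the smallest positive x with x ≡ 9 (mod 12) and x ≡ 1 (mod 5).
21

Using Chinese Remainder Theorem:
M = 12 × 5 = 60
M1 = 5, M2 = 12
y1 = 5^(-1) mod 12 = 5
y2 = 12^(-1) mod 5 = 3
x = (9×5×5 + 1×12×3) mod 60 = 21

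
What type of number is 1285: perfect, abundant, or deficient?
deficient

Proper divisors of 1285: sum = 1 + 5 + 257 = 263
Since 263 < 1285, 1285 is deficient.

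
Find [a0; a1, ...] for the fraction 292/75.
[3; 1, 8, 2, 1, 2]

Euclidean algorithm steps:
292 = 3 × 75 + 67
75 = 1 × 67 + 8
67 = 8 × 8 + 3
8 = 2 × 3 + 2
3 = 1 × 2 + 1
2 = 2 × 1 + 0
Continued fraction: [3; 1, 8, 2, 1, 2]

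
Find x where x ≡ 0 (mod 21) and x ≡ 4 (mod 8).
84

Using Chinese Remainder Theorem:
M = 21 × 8 = 168
M1 = 8, M2 = 21
y1 = 8^(-1) mod 21 = 8
y2 = 21^(-1) mod 8 = 5
x = (0×8×8 + 4×21×5) mod 168 = 84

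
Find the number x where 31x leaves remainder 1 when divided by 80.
31

gcd(31, 80) = 1, so the inverse exists.
Extended Euclidean algorithm on (80, 31):
80 = 2 × 31 + 18  ⟹  18 = (1)·80 + (-2)·31
31 = 1 × 18 + 13  ⟹  13 = (-1)·80 + (3)·31
18 = 1 × 13 + 5  ⟹  5 = (2)·80 + (-5)·31
13 = 2 × 5 + 3  ⟹  3 = (-5)·80 + (13)·31
5 = 1 × 3 + 2  ⟹  2 = (7)·80 + (-18)·31
3 = 1 × 2 + 1  ⟹  1 = (-12)·80 + (31)·31
So (31)·31 ≡ 1 (mod 80), i.e. 31^(-1) ≡ 31 (mod 80).
Check: 31 × 31 = 961 ≡ 1 (mod 80)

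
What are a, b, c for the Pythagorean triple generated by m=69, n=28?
(3977, 3864, 5545)

Euclid's formula: a = m² - n², b = 2mn, c = m² + n²
m = 69, n = 28
a = 69² - 28² = 4761 - 784 = 3977
b = 2 × 69 × 28 = 3864
c = 69² + 28² = 4761 + 784 = 5545
Verification: 3977² + 3864² = 15816529 + 14930496 = 30747025 = 5545² ✓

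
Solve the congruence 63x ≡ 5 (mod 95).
x ≡ 80 (mod 95)

gcd(63, 95) = 1, which divides 5, so solutions exist.
Find 63^(-1) mod 95 by the extended Euclidean algorithm:
95 = 1 × 63 + 32  ⟹  32 = (1)·95 + (-1)·63
63 = 1 × 32 + 31  ⟹  31 = (-1)·95 + (2)·63
32 = 1 × 31 + 1  ⟹  1 = (2)·95 + (-3)·63
So (-3)·63 ≡ 1 (mod 95), i.e. 63^(-1) ≡ -3 ≡ 92 (mod 95).
x ≡ 92 × 5 = 460 ≡ 80 (mod 95).
Check: 63 × 80 = 5040 ≡ 5 (mod 95).
Unique solution: x ≡ 80 (mod 95)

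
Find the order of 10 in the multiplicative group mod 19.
18

19 is prime, so ord(10) divides φ(19) = 18.
Divisors of 18: 1, 2, 3, 6, 9, 18.
Repeated squaring: 10^1 ≡ 10, 10^2 ≡ 5, 10^4 ≡ 6, 10^8 ≡ 17, 10^16 ≡ 4 (mod 19).
Test 10^d mod 19 for each divisor d in increasing order:
10^1 ≡ 10
10^2 ≡ 5
10^3 = 10^2·10^1 ≡ 12
10^6 = 10^4·10^2 ≡ 11
10^9 = 10^8·10^1 ≡ 18
10^18 = 10^16·10^2 ≡ 1  ← first divisor giving 1
The order is 18.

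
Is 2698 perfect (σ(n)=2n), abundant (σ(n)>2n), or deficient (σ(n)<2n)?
deficient

Proper divisors of 2698: sum = 1 + 2 + 19 + 38 + 71 + 142 + 1349 = 1622
Since 1622 < 2698, 2698 is deficient.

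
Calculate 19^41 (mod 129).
34

Repeated squaring. Binary of 41 = 101001.
19^1 ≡ 19 (mod 129); 19^2 ≡ 103 (mod 129); 19^4 ≡ 31 (mod 129); 19^8 ≡ 58 (mod 129); 19^16 ≡ 10 (mod 129); 19^32 ≡ 100 (mod 129)
19^41 = 19^1 × 19^8 × 19^32 ≡ 34 (mod 129)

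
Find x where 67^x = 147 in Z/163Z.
133

Baby-step giant-step with step n = ⌈√163⌉ = 13.
Baby steps 67^j mod 163 (j:value) for j=0..12: 0:1, 1:67, 2:88, 3:28, 4:83, 5:19, 6:132, 7:42, 8:43, 9:110, 10:35, 11:63, 12:146.
Giant-step multiplier: 67^(-13) ≡ 67^(162-13) = 67^149 ≡ 82 (mod 163).
Giant steps γ_i = 147·82^i mod 163: γ_0=147, γ_1=155, γ_2=159, γ_3=161, γ_4=162, γ_5=81, γ_6=122, γ_7=61, γ_8=112, γ_9=56, γ_10=28 (in table at j=3).
x = i·n + j = 10·13 + 3 = 133.
Check: 67^133 ≡ 147 (mod 163).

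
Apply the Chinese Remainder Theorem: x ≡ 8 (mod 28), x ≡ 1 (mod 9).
64

Using Chinese Remainder Theorem:
M = 28 × 9 = 252
M1 = 9, M2 = 28
y1 = 9^(-1) mod 28 = 25
y2 = 28^(-1) mod 9 = 1
x = (8×9×25 + 1×28×1) mod 252 = 64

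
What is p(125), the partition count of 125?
3163127352

p(n) counts ways to write n as a sum of positive integers (order ignored).
Euler's pentagonal recurrence: p(k) = p(k-1) + p(k-2) - p(k-5) - p(k-7) + p(k-12) + p(k-15) - ... (offsets j(3j∓1)/2, signs ++--, p(0)=1, p(<0)=0).
DP table for k = 0..124: p(0)=1, p(1)=1, p(2)=2, p(3)=3, p(4)=5, p(5)=7, p(6)=11, p(7)=15, p(8)=22, p(9)=30, p(10)=42, p(11)=56, p(12)=77, p(13)=101, p(14)=135, p(15)=176, p(16)=231, p(17)=297, p(18)=385, p(19)=490, p(20)=627, p(21)=792, p(22)=1002, p(23)=1255, p(24)=1575, p(25)=1958, p(26)=2436, p(27)=3010, p(28)=3718, p(29)=4565, p(30)=5604, p(31)=6842, p(32)=8349, p(33)=10143, p(34)=12310, p(35)=14883, p(36)=17977, p(37)=21637, p(38)=26015, p(39)=31185, p(40)=37338, p(41)=44583, p(42)=53174, p(43)=63261, p(44)=75175, p(45)=89134, p(46)=105558, p(47)=124754, p(48)=147273, p(49)=173525, p(50)=204226, p(51)=239943, p(52)=281589, p(53)=329931, p(54)=386155, p(55)=451276, p(56)=526823, p(57)=614154, p(58)=715220, p(59)=831820, p(60)=966467, p(61)=1121505, p(62)=1300156, p(63)=1505499, p(64)=1741630, p(65)=2012558, p(66)=2323520, p(67)=2679689, p(68)=3087735, p(69)=3554345, p(70)=4087968, p(71)=4697205, p(72)=5392783, p(73)=6185689, p(74)=7089500, p(75)=8118264, p(76)=9289091, p(77)=10619863, p(78)=12132164, p(79)=13848650, p(80)=15796476, p(81)=18004327, p(82)=20506255, p(83)=23338469, p(84)=26543660, p(85)=30167357, p(86)=34262962, p(87)=38887673, p(88)=44108109, p(89)=49995925, p(90)=56634173, p(91)=64112359, p(92)=72533807, p(93)=82010177, p(94)=92669720, p(95)=104651419, p(96)=118114304, p(97)=133230930, p(98)=150198136, p(99)=169229875, p(100)=190569292, p(101)=214481126, p(102)=241265379, p(103)=271248950, p(104)=304801365, p(105)=342325709, p(106)=384276336, p(107)=431149389, p(108)=483502844, p(109)=541946240, p(110)=607163746, p(111)=679903203, p(112)=761002156, p(113)=851376628, p(114)=952050665, p(115)=1064144451, p(116)=1188908248, p(117)=1327710076, p(118)=1482074143, p(119)=1653668665, p(120)=1844349560, p(121)=2056148051, p(122)=2291320912, p(123)=2552338241, p(124)=2841940500.
Final step: p(125) = p(124) + p(123) - p(120) - p(118) + p(113) + p(110) - p(103) - p(99) + p(90) + p(85) - p(74) - p(68) + p(55) + p(48) - p(33) - p(25) + p(8)
= 2841940500 + 2552338241 - 1844349560 - 1482074143 + 851376628 + 607163746 - 271248950 - 169229875 + 56634173 + 30167357 - 7089500 - 3087735 + 451276 + 147273 - 10143 - 1958 + 22
= 3163127352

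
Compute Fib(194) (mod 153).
37

Matrix identity: Q^n = [[F_(n+1), F_n], [F_n, F_(n-1)]] with Q = [[1,1],[1,0]].
n = 194 = 11000010₂. Square-and-multiply, entries mod 153:
Q^1 = [[1,1],[1,0]]
Q^3 = (Q^1)²·Q = [[3,2],[2,1]]
Q^6 = (Q^3)² = [[13,8],[8,5]]
Q^12 = (Q^6)² = [[80,144],[144,89]]
Q^24 = (Q^12)² = [[55,9],[9,46]]
Q^48 = (Q^24)² = [[46,144],[144,55]]
Q^97 = (Q^48)²·Q = [[64,55],[55,9]]
Q^194 = (Q^97)² = [[83,37],[37,46]]
F_194 mod 153 = Q^194[0][1] = 37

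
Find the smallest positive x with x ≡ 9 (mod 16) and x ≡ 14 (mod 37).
569

Using Chinese Remainder Theorem:
M = 16 × 37 = 592
M1 = 37, M2 = 16
y1 = 37^(-1) mod 16 = 13
y2 = 16^(-1) mod 37 = 7
x = (9×37×13 + 14×16×7) mod 592 = 569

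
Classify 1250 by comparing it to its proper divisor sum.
deficient

Proper divisors of 1250: sum = 1 + 2 + 5 + 10 + 25 + 50 + 125 + 250 + 625 = 1093
Since 1093 < 1250, 1250 is deficient.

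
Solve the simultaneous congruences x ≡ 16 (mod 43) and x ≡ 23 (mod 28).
919

Using Chinese Remainder Theorem:
M = 43 × 28 = 1204
M1 = 28, M2 = 43
y1 = 28^(-1) mod 43 = 20
y2 = 43^(-1) mod 28 = 15
x = (16×28×20 + 23×43×15) mod 1204 = 919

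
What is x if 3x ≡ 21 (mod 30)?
x ≡ 7 (mod 10)

gcd(3, 30) = 3, which divides 21, so solutions exist.
Divide through by 3: x ≡ 7 (mod 10).
The coefficient of x is now 1, so x ≡ 7 (mod 10).
Check: 3 × 7 = 21 ≡ 21 (mod 30).
x ≡ 7 (mod 10), giving 3 solutions mod 30.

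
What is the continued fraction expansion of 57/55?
[1; 27, 2]

Euclidean algorithm steps:
57 = 1 × 55 + 2
55 = 27 × 2 + 1
2 = 2 × 1 + 0
Continued fraction: [1; 27, 2]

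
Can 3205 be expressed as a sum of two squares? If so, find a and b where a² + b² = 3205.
17² + 54² (a=17, b=54)

Factorization: 3205 = 5 × 641
By Fermat: n is sum of two squares iff every prime p ≡ 3 (mod 4) appears to even power.
All primes ≡ 3 (mod 4) appear to even power.
Search a = 0, 1, 2, … for 3205 - a² a perfect square: first hit at a = 17: 3205 - 289 = 2916 = 54².
3205 = 17² + 54² = 289 + 2916 ✓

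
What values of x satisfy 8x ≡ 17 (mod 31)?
x ≡ 6 (mod 31)

gcd(8, 31) = 1, which divides 17, so solutions exist.
Find 8^(-1) mod 31 by the extended Euclidean algorithm:
31 = 3 × 8 + 7  ⟹  7 = (1)·31 + (-3)·8
8 = 1 × 7 + 1  ⟹  1 = (-1)·31 + (4)·8
So (4)·8 ≡ 1 (mod 31), i.e. 8^(-1) ≡ 4 (mod 31).
x ≡ 4 × 17 = 68 ≡ 6 (mod 31).
Check: 8 × 6 = 48 ≡ 17 (mod 31).
Unique solution: x ≡ 6 (mod 31)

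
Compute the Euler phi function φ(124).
60

124 = 2^2 × 31
φ(n) = n × ∏(1 - 1/p) for each prime p dividing n
φ(124) = 124 × (1 - 1/2) × (1 - 1/31) = 60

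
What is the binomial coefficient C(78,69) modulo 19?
0

Using Lucas' theorem:
Write n=78 and k=69 in base 19:
n in base 19: [4, 2]
k in base 19: [3, 12]
C(78,69) mod 19 = ∏ C(n_i, k_i) mod 19
Digit binomials (mod 19): C(4,3) = 4; C(2,12) = 0 (k_i > n_i)
Product: 4 × 0 = 0 ≡ 0 (mod 19)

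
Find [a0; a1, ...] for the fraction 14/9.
[1; 1, 1, 4]

Euclidean algorithm steps:
14 = 1 × 9 + 5
9 = 1 × 5 + 4
5 = 1 × 4 + 1
4 = 4 × 1 + 0
Continued fraction: [1; 1, 1, 4]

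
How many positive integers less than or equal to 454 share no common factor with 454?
226

454 = 2 × 227
φ(n) = n × ∏(1 - 1/p) for each prime p dividing n
φ(454) = 454 × (1 - 1/2) × (1 - 1/227) = 226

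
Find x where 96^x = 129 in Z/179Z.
82

Baby-step giant-step with step n = ⌈√179⌉ = 14.
Baby steps 96^j mod 179 (j:value) for j=0..13: 0:1, 1:96, 2:87, 3:118, 4:51, 5:63, 6:141, 7:111, 8:95, 9:170, 10:31, 11:112, 12:12, 13:78.
Giant-step multiplier: 96^(-14) ≡ 96^(178-14) = 96^164 ≡ 173 (mod 179).
Giant steps γ_i = 129·173^i mod 179: γ_0=129, γ_1=121, γ_2=169, γ_3=60, γ_4=177, γ_5=12 (in table at j=12).
x = i·n + j = 5·14 + 12 = 82.
Check: 96^82 ≡ 129 (mod 179).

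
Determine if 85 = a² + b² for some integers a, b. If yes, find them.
2² + 9² (a=2, b=9)

Factorization: 85 = 5 × 17
By Fermat: n is sum of two squares iff every prime p ≡ 3 (mod 4) appears to even power.
All primes ≡ 3 (mod 4) appear to even power.
Search a = 0, 1, 2, … for 85 - a² a perfect square: first hit at a = 2: 85 - 4 = 81 = 9².
85 = 2² + 9² = 4 + 81 ✓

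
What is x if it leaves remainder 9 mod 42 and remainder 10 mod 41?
51

Using Chinese Remainder Theorem:
M = 42 × 41 = 1722
M1 = 41, M2 = 42
y1 = 41^(-1) mod 42 = 41
y2 = 42^(-1) mod 41 = 1
x = (9×41×41 + 10×42×1) mod 1722 = 51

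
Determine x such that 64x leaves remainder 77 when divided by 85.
x ≡ 53 (mod 85)

gcd(64, 85) = 1, which divides 77, so solutions exist.
Find 64^(-1) mod 85 by the extended Euclidean algorithm:
85 = 1 × 64 + 21  ⟹  21 = (1)·85 + (-1)·64
64 = 3 × 21 + 1  ⟹  1 = (-3)·85 + (4)·64
So (4)·64 ≡ 1 (mod 85), i.e. 64^(-1) ≡ 4 (mod 85).
x ≡ 4 × 77 = 308 ≡ 53 (mod 85).
Check: 64 × 53 = 3392 ≡ 77 (mod 85).
Unique solution: x ≡ 53 (mod 85)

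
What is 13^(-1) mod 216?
133

gcd(13, 216) = 1, so the inverse exists.
Extended Euclidean algorithm on (216, 13):
216 = 16 × 13 + 8  ⟹  8 = (1)·216 + (-16)·13
13 = 1 × 8 + 5  ⟹  5 = (-1)·216 + (17)·13
8 = 1 × 5 + 3  ⟹  3 = (2)·216 + (-33)·13
5 = 1 × 3 + 2  ⟹  2 = (-3)·216 + (50)·13
3 = 1 × 2 + 1  ⟹  1 = (5)·216 + (-83)·13
So (-83)·13 ≡ 1 (mod 216), i.e. 13^(-1) ≡ -83 ≡ 133 (mod 216).
Check: 13 × 133 = 1729 ≡ 1 (mod 216)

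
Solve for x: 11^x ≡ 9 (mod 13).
8

Baby-step giant-step with step n = ⌈√13⌉ = 4.
Baby steps 11^j mod 13 (j:value) for j=0..3: 0:1, 1:11, 2:4, 3:5.
Giant-step multiplier: 11^(-4) ≡ 11^(12-4) = 11^8 ≡ 9 (mod 13).
Giant steps γ_i = 9·9^i mod 13: γ_0=9, γ_1=3, γ_2=1 (in table at j=0).
x = i·n + j = 2·4 + 0 = 8.
Check: 11^8 ≡ 9 (mod 13).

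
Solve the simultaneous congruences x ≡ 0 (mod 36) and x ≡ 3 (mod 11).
36

Using Chinese Remainder Theorem:
M = 36 × 11 = 396
M1 = 11, M2 = 36
y1 = 11^(-1) mod 36 = 23
y2 = 36^(-1) mod 11 = 4
x = (0×11×23 + 3×36×4) mod 396 = 36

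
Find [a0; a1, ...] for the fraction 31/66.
[0; 2, 7, 1, 3]

Euclidean algorithm steps:
31 = 0 × 66 + 31
66 = 2 × 31 + 4
31 = 7 × 4 + 3
4 = 1 × 3 + 1
3 = 3 × 1 + 0
Continued fraction: [0; 2, 7, 1, 3]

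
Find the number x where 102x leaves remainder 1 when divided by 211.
60

gcd(102, 211) = 1, so the inverse exists.
Extended Euclidean algorithm on (211, 102):
211 = 2 × 102 + 7  ⟹  7 = (1)·211 + (-2)·102
102 = 14 × 7 + 4  ⟹  4 = (-14)·211 + (29)·102
7 = 1 × 4 + 3  ⟹  3 = (15)·211 + (-31)·102
4 = 1 × 3 + 1  ⟹  1 = (-29)·211 + (60)·102
So (60)·102 ≡ 1 (mod 211), i.e. 102^(-1) ≡ 60 (mod 211).
Check: 102 × 60 = 6120 ≡ 1 (mod 211)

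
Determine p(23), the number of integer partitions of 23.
1255

p(n) counts ways to write n as a sum of positive integers (order ignored).
Euler's pentagonal recurrence: p(k) = p(k-1) + p(k-2) - p(k-5) - p(k-7) + p(k-12) + p(k-15) - ... (offsets j(3j∓1)/2, signs ++--, p(0)=1, p(<0)=0).
DP table for k = 0..22: p(0)=1, p(1)=1, p(2)=2, p(3)=3, p(4)=5, p(5)=7, p(6)=11, p(7)=15, p(8)=22, p(9)=30, p(10)=42, p(11)=56, p(12)=77, p(13)=101, p(14)=135, p(15)=176, p(16)=231, p(17)=297, p(18)=385, p(19)=490, p(20)=627, p(21)=792, p(22)=1002.
Final step: p(23) = p(22) + p(21) - p(18) - p(16) + p(11) + p(8) - p(1)
= 1002 + 792 - 385 - 231 + 56 + 22 - 1
= 1255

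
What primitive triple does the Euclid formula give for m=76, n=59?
(2295, 8968, 9257)

Euclid's formula: a = m² - n², b = 2mn, c = m² + n²
m = 76, n = 59
a = 76² - 59² = 5776 - 3481 = 2295
b = 2 × 76 × 59 = 8968
c = 76² + 59² = 5776 + 3481 = 9257
Verification: 2295² + 8968² = 5267025 + 80425024 = 85692049 = 9257² ✓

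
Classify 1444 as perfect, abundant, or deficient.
deficient

Proper divisors of 1444: sum = 1 + 2 + 4 + 19 + 38 + 76 + 361 + 722 = 1223
Since 1223 < 1444, 1444 is deficient.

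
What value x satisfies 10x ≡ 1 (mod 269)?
27

gcd(10, 269) = 1, so the inverse exists.
Extended Euclidean algorithm on (269, 10):
269 = 26 × 10 + 9  ⟹  9 = (1)·269 + (-26)·10
10 = 1 × 9 + 1  ⟹  1 = (-1)·269 + (27)·10
So (27)·10 ≡ 1 (mod 269), i.e. 10^(-1) ≡ 27 (mod 269).
Check: 10 × 27 = 270 ≡ 1 (mod 269)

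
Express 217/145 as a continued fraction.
[1; 2, 72]

Euclidean algorithm steps:
217 = 1 × 145 + 72
145 = 2 × 72 + 1
72 = 72 × 1 + 0
Continued fraction: [1; 2, 72]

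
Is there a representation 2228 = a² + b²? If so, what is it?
28² + 38² (a=28, b=38)

Factorization: 2228 = 2^2 × 557
By Fermat: n is sum of two squares iff every prime p ≡ 3 (mod 4) appears to even power.
All primes ≡ 3 (mod 4) appear to even power.
Search a = 0, 1, 2, … for 2228 - a² a perfect square: first hit at a = 28: 2228 - 784 = 1444 = 38².
2228 = 28² + 38² = 784 + 1444 ✓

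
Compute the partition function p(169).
250438925115

p(n) counts ways to write n as a sum of positive integers (order ignored).
Euler's pentagonal recurrence: p(k) = p(k-1) + p(k-2) - p(k-5) - p(k-7) + p(k-12) + p(k-15) - ... (offsets j(3j∓1)/2, signs ++--, p(0)=1, p(<0)=0).
DP table for k = 0..168: p(0)=1, p(1)=1, p(2)=2, p(3)=3, p(4)=5, p(5)=7, p(6)=11, p(7)=15, p(8)=22, p(9)=30, p(10)=42, p(11)=56, p(12)=77, p(13)=101, p(14)=135, p(15)=176, p(16)=231, p(17)=297, p(18)=385, p(19)=490, p(20)=627, p(21)=792, p(22)=1002, p(23)=1255, p(24)=1575, p(25)=1958, p(26)=2436, p(27)=3010, p(28)=3718, p(29)=4565, p(30)=5604, p(31)=6842, p(32)=8349, p(33)=10143, p(34)=12310, p(35)=14883, p(36)=17977, p(37)=21637, p(38)=26015, p(39)=31185, p(40)=37338, p(41)=44583, p(42)=53174, p(43)=63261, p(44)=75175, p(45)=89134, p(46)=105558, p(47)=124754, p(48)=147273, p(49)=173525, p(50)=204226, p(51)=239943, p(52)=281589, p(53)=329931, p(54)=386155, p(55)=451276, p(56)=526823, p(57)=614154, p(58)=715220, p(59)=831820, p(60)=966467, p(61)=1121505, p(62)=1300156, p(63)=1505499, p(64)=1741630, p(65)=2012558, p(66)=2323520, p(67)=2679689, p(68)=3087735, p(69)=3554345, p(70)=4087968, p(71)=4697205, p(72)=5392783, p(73)=6185689, p(74)=7089500, p(75)=8118264, p(76)=9289091, p(77)=10619863, p(78)=12132164, p(79)=13848650, p(80)=15796476, p(81)=18004327, p(82)=20506255, p(83)=23338469, p(84)=26543660, p(85)=30167357, p(86)=34262962, p(87)=38887673, p(88)=44108109, p(89)=49995925, p(90)=56634173, p(91)=64112359, p(92)=72533807, p(93)=82010177, p(94)=92669720, p(95)=104651419, p(96)=118114304, p(97)=133230930, p(98)=150198136, p(99)=169229875, p(100)=190569292, p(101)=214481126, p(102)=241265379, p(103)=271248950, p(104)=304801365, p(105)=342325709, p(106)=384276336, p(107)=431149389, p(108)=483502844, p(109)=541946240, p(110)=607163746, p(111)=679903203, p(112)=761002156, p(113)=851376628, p(114)=952050665, p(115)=1064144451, p(116)=1188908248, p(117)=1327710076, p(118)=1482074143, p(119)=1653668665, p(120)=1844349560, p(121)=2056148051, p(122)=2291320912, p(123)=2552338241, p(124)=2841940500, p(125)=3163127352, p(126)=3519222692, p(127)=3913864295, p(128)=4351078600, p(129)=4835271870, p(130)=5371315400, p(131)=5964539504, p(132)=6620830889, p(133)=7346629512, p(134)=8149040695, p(135)=9035836076, p(136)=10015581680, p(137)=11097645016, p(138)=12292341831, p(139)=13610949895, p(140)=15065878135, p(141)=16670689208, p(142)=18440293320, p(143)=20390982757, p(144)=22540654445, p(145)=24908858009, p(146)=27517052599, p(147)=30388671978, p(148)=33549419497, p(149)=37027355200, p(150)=40853235313, p(151)=45060624582, p(152)=49686288421, p(153)=54770336324, p(154)=60356673280, p(155)=66493182097, p(156)=73232243759, p(157)=80630964769, p(158)=88751778802, p(159)=97662728555, p(160)=107438159466, p(161)=118159068427, p(162)=129913904637, p(163)=142798995930, p(164)=156919475295, p(165)=172389800255, p(166)=189334822579, p(167)=207890420102, p(168)=228204732751.
Final step: p(169) = p(168) + p(167) - p(164) - p(162) + p(157) + p(154) - p(147) - p(143) + p(134) + p(129) - p(118) - p(112) + p(99) + p(92) - p(77) - p(69) + p(52) + p(43) - p(24) - p(14)
= 228204732751 + 207890420102 - 156919475295 - 129913904637 + 80630964769 + 60356673280 - 30388671978 - 20390982757 + 8149040695 + 4835271870 - 1482074143 - 761002156 + 169229875 + 72533807 - 10619863 - 3554345 + 281589 + 63261 - 1575 - 135
= 250438925115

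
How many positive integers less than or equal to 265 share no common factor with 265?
208

265 = 5 × 53
φ(n) = n × ∏(1 - 1/p) for each prime p dividing n
φ(265) = 265 × (1 - 1/5) × (1 - 1/53) = 208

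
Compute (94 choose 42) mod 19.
6

Using Lucas' theorem:
Write n=94 and k=42 in base 19:
n in base 19: [4, 18]
k in base 19: [2, 4]
C(94,42) mod 19 = ∏ C(n_i, k_i) mod 19
Digit binomials (mod 19): C(4,2) = 6; C(18,4) = 3060 ≡ 1
Product: 6 × 1 = 6 ≡ 6 (mod 19)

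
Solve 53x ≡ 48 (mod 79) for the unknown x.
x ≡ 65 (mod 79)

gcd(53, 79) = 1, which divides 48, so solutions exist.
Find 53^(-1) mod 79 by the extended Euclidean algorithm:
79 = 1 × 53 + 26  ⟹  26 = (1)·79 + (-1)·53
53 = 2 × 26 + 1  ⟹  1 = (-2)·79 + (3)·53
So (3)·53 ≡ 1 (mod 79), i.e. 53^(-1) ≡ 3 (mod 79).
x ≡ 3 × 48 = 144 ≡ 65 (mod 79).
Check: 53 × 65 = 3445 ≡ 48 (mod 79).
Unique solution: x ≡ 65 (mod 79)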